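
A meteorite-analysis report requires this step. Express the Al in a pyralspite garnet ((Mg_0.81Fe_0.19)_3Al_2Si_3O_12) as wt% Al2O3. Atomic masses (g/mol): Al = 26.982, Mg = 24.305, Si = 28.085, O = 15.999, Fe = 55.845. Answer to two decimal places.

M((Mg_0.81Fe_0.19)_3Al_2Si_3O_12) = 421.100 g/mol; M(Al2O3) = 101.961 g/mol.
Moles Al2O3 per formula unit = 2 Al ÷ 2 = 1.0000.
Al2O3 fraction = (1.0000 × 101.961) / 421.100 = 101.961/421.100 = 0.2421.

24.21 wt%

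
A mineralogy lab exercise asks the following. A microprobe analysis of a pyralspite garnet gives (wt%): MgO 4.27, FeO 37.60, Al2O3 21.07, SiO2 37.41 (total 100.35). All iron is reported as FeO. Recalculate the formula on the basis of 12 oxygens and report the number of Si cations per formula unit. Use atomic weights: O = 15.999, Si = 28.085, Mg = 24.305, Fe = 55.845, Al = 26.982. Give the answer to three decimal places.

2.995 Si apfu

MgO (M=40.304): mol = 0.10594; Mg = 0.10594, O = 0.10594.
FeO (M=71.844): mol = 0.52336; Fe = 0.52336, O = 0.52336.
Al2O3 (M=101.961): mol = 0.20665; Al = 0.41330, O = 0.61995.
SiO2 (M=60.083): mol = 0.62264; Si = 0.62264, O = 1.24528.
ΣO = 2.49453; factor = 12/ΣO = 4.81053.
Si apfu = 0.62264 × 4.81053 = 2.995.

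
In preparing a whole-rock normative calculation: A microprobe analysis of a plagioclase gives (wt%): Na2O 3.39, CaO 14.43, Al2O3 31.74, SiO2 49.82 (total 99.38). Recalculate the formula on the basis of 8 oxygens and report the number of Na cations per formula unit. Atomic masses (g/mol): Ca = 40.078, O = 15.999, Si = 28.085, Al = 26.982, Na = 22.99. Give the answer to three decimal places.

Na2O: 3.39/61.979 = 0.05470 mol → 0.10940 mol Na, 0.05470 mol O.
CaO: 14.43/56.077 = 0.25732 mol → 0.25732 mol Ca, 0.25732 mol O.
Al2O3: 31.74/101.961 = 0.31130 mol → 0.62260 mol Al, 0.93390 mol O.
SiO2: 49.82/60.083 = 0.82919 mol → 0.82919 mol Si, 1.65838 mol O.
Total oxygen = 2.90430 mol. Normalization factor = 8/2.90430 = 2.75454.
Na per 8 O = 0.10940 × 2.75454 = 0.301.

0.301 Na apfu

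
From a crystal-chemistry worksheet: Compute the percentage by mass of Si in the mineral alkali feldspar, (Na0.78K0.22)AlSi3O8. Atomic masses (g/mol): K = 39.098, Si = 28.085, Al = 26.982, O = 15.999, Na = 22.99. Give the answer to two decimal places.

Molar mass of (Na0.78K0.22)AlSi3O8: 0.78×22.99 + 0.22×39.098 + 1×26.982 + 3×28.085 + 8×15.999 = 265.763 g/mol.
Mass of Si per formula unit: 3 × 28.085 = 84.255 g.
Weight fraction Si = 84.255 / 265.763 = 0.3170.

31.70 mass %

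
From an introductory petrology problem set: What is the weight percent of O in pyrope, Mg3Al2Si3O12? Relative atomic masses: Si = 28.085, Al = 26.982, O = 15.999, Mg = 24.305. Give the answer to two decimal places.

47.63 mass %

M(Mg3Al2Si3O12) = 403.122 g/mol.
O contributes 12 × 15.999 = 191.988 g per mole.
191.988/403.122 = 0.4763 → 47.63%.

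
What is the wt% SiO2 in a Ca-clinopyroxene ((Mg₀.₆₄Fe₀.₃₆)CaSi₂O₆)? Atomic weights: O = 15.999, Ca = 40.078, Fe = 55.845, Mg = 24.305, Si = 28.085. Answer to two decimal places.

Molar mass of (Mg₀.₆₄Fe₀.₃₆)CaSi₂O₆ = 0.64·24.305 + 0.36·55.845 + 1·40.078 + 2·28.085 + 6·15.999 = 227.901 g/mol.
Each formula unit contains 2 Si, equivalent to 2/1 = 2.0000 mol SiO2.
M(SiO2) = 1×28.085 + 2×15.999 = 60.083 g/mol.
Mass of SiO2 per formula unit = 2.0000 × 60.083 = 120.166 g.
SiO2 wt% = 120.166 / 227.901 × 100 = 52.73%.

52.73 wt%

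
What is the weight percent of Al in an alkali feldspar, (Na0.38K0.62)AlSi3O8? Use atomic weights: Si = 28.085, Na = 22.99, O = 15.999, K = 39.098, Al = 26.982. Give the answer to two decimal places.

9.91 mass %

Molar mass of (Na0.38K0.62)AlSi3O8: 0.38·22.99 + 0.62·39.098 + 1·26.982 + 3·28.085 + 8·15.999 = 272.206 g/mol.
Mass of Al per formula unit: 1 × 26.982 = 26.982 g.
Weight fraction Al = 26.982 / 272.206 = 0.0991.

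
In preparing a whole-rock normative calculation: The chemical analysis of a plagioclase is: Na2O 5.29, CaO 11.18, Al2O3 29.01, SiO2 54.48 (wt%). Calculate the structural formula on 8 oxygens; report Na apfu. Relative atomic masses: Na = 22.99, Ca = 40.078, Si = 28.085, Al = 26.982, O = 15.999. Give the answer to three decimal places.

Na2O: 5.29/61.979 = 0.08535 mol → 0.17070 mol Na, 0.08535 mol O.
CaO: 11.18/56.077 = 0.19937 mol → 0.19937 mol Ca, 0.19937 mol O.
Al2O3: 29.01/101.961 = 0.28452 mol → 0.56904 mol Al, 0.85356 mol O.
SiO2: 54.48/60.083 = 0.90675 mol → 0.90675 mol Si, 1.81350 mol O.
Total oxygen = 2.95178 mol. Normalization factor = 8/2.95178 = 2.71023.
Na per 8 O = 0.17070 × 2.71023 = 0.463.

0.463 Na apfu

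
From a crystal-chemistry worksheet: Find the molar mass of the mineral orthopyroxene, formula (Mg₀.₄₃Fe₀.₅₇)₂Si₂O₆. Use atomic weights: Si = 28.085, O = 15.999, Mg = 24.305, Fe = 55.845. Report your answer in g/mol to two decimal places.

236.73 g/mol

M = 0.86×24.305 + 1.14×55.845 + 2×28.085 + 6×15.999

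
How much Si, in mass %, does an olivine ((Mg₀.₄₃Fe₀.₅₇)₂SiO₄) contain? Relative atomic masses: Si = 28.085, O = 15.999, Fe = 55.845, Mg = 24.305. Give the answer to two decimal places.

Formula mass = 0.86×24.305 + 1.14×55.845 + 1×28.085 + 4×15.999 = 176.647 g/mol, of which 28.085 g is Si.
So Si makes up 28.085/176.647 = 0.1590 of the mass, i.e. 15.90%.

15.90 mass %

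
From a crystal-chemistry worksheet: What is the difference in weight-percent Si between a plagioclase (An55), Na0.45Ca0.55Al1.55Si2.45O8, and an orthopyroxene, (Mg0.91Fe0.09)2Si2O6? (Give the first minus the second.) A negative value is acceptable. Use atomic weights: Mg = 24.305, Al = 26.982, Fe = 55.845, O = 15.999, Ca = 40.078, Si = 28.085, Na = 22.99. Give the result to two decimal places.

First mineral: 68.808 g Si in 271.011 g formula = 25.39 wt% Si.
Second mineral: 56.170 g Si in 206.451 g formula = 27.21 wt% Si.
25.39% − 27.21% gives a difference of -1.82 percentage points.

-1.82 percentage points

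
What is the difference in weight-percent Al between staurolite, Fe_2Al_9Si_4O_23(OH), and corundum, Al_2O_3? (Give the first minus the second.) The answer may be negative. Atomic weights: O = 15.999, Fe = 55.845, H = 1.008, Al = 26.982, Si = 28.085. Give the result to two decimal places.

M(Fe_2Al_9Si_4O_23(OH)) = 851.852 g/mol, so wt% Al = 242.838/851.852 × 100 = 28.51%.
M(Al_2O_3) = 101.961 g/mol, so wt% Al = 53.964/101.961 × 100 = 52.93%.
28.51 − 52.93 = -24.42 pp.

-24.42 percentage points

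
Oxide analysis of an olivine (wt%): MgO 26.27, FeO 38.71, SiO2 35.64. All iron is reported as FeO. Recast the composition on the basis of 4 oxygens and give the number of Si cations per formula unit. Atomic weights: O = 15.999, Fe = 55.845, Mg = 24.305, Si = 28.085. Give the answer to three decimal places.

0.998 Si apfu

MgO: 26.27/40.304 = 0.65180 mol → 0.65180 mol Mg, 0.65180 mol O.
FeO: 38.71/71.844 = 0.53881 mol → 0.53881 mol Fe, 0.53881 mol O.
SiO2: 35.64/60.083 = 0.59318 mol → 0.59318 mol Si, 1.18636 mol O.
Total oxygen = 2.37697 mol. Normalization factor = 4/2.37697 = 1.68281.
Si per 4 O = 0.59318 × 1.68281 = 0.998.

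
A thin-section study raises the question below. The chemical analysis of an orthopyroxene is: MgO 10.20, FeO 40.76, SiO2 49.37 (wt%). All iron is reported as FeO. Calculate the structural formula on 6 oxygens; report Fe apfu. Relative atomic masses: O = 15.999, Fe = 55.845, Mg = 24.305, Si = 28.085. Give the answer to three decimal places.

MgO (M=40.304): mol = 0.25308; Mg = 0.25308, O = 0.25308.
FeO (M=71.844): mol = 0.56734; Fe = 0.56734, O = 0.56734.
SiO2 (M=60.083): mol = 0.82170; Si = 0.82170, O = 1.64340.
ΣO = 2.46382; factor = 6/ΣO = 2.43524.
Fe apfu = 0.56734 × 2.43524 = 1.382.

1.382 Fe apfu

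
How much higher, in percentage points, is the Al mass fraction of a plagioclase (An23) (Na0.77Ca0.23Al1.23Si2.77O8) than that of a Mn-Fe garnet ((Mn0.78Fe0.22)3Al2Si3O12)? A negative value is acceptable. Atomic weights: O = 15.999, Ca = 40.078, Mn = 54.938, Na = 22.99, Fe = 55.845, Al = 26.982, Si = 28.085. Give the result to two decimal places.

Al in Na0.77Ca0.23Al1.23Si2.77O8: molar mass 265.896 g/mol; 1.23×26.982 = 33.188 g → 12.48 wt%.
Al in (Mn0.78Fe0.22)3Al2Si3O12: molar mass 495.620 g/mol; 2×26.982 = 53.964 g → 10.89 wt%.
Difference = 12.48 − 10.89 = 1.59 percentage points.

1.59 percentage points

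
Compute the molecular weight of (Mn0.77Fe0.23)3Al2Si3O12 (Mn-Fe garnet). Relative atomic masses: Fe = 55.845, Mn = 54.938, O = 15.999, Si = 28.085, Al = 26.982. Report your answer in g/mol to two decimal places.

495.65 g/mol

The formula mass is the sum 2.31(54.938) + 0.69(55.845) + 2(26.982) + 3(28.085) + 12(15.999).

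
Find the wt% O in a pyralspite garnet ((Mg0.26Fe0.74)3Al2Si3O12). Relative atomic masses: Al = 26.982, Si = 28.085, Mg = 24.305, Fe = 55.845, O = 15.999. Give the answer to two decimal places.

40.58 weight percent

Molar mass of (Mg0.26Fe0.74)3Al2Si3O12: 0.78*24.305 + 2.22*55.845 + 2*26.982 + 3*28.085 + 12*15.999 = 473.141 g/mol.
Mass of O per formula unit: 12 × 15.999 = 191.988 g.
Weight fraction O = 191.988 / 473.141 = 0.4058.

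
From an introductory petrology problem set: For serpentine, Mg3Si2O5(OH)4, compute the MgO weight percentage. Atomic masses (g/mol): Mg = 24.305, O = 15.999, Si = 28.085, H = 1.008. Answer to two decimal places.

43.63 wt%

Molar mass of Mg3Si2O5(OH)4 = 3·24.305 + 2·28.085 + 9·15.999 + 4·1.008 = 277.108 g/mol.
Each formula unit contains 3 Mg, equivalent to 3/1 = 3.0000 mol MgO.
M(MgO) = 1×24.305 + 1×15.999 = 40.304 g/mol.
Mass of MgO per formula unit = 3.0000 × 40.304 = 120.912 g.
MgO wt% = 120.912 / 277.108 × 100 = 43.63%.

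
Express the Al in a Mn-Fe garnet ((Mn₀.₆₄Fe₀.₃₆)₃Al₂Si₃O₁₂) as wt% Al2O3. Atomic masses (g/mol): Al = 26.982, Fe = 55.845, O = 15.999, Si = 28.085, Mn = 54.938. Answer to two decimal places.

Formula mass = 496.001 g/mol.
2 Al → 1.0000 mol Al2O3 per formula unit; M(Al2O3) = 101.961, so Al2O3 mass = 101.961 g.
101.961/496.001 × 100 = 20.56 wt%.

20.56 wt%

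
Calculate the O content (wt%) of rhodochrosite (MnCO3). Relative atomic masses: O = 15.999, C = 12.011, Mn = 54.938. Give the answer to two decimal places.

41.76 wt%

Molar mass of MnCO3: 1·54.938 + 1·12.011 + 3·15.999 = 114.946 g/mol.
Mass of O per formula unit: 3 × 15.999 = 47.997 g.
Weight fraction O = 47.997 / 114.946 = 0.4176.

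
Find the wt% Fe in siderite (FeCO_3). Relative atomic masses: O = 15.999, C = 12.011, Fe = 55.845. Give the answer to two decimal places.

Molar mass of FeCO_3: 1×55.845 + 1×12.011 + 3×15.999 = 115.853 g/mol.
Mass of Fe per formula unit: 1 × 55.845 = 55.845 g.
Weight fraction Fe = 55.845 / 115.853 = 0.4820.

48.20 weight percent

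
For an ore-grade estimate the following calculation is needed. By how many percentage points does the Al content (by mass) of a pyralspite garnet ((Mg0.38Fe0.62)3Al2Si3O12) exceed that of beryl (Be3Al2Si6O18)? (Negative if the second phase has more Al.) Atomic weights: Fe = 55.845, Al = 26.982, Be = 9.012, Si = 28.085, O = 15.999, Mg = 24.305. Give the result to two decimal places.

M((Mg0.38Fe0.62)3Al2Si3O12) = 461.786 g/mol, so wt% Al = 53.964/461.786 × 100 = 11.69%.
M(Be3Al2Si6O18) = 537.492 g/mol, so wt% Al = 53.964/537.492 × 100 = 10.04%.
11.69 − 10.04 = 1.65 pp.

1.65 percentage points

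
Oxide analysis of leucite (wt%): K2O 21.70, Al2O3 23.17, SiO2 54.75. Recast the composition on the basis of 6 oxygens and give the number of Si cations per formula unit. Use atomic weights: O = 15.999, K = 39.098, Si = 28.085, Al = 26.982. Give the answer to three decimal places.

K2O (M=94.195): mol = 0.23037; K = 0.46074, O = 0.23037.
Al2O3 (M=101.961): mol = 0.22724; Al = 0.45448, O = 0.68172.
SiO2 (M=60.083): mol = 0.91124; Si = 0.91124, O = 1.82248.
ΣO = 2.73457; factor = 6/ΣO = 2.19413.
Si apfu = 0.91124 × 2.19413 = 1.999.

1.999 Si apfu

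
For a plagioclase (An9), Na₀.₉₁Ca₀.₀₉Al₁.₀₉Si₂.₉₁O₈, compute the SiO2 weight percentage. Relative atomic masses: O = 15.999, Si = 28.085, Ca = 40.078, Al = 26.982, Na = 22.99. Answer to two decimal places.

66.31 wt%

Formula mass = 263.658 g/mol.
2.91 Si → 2.9100 mol SiO2 per formula unit; M(SiO2) = 60.083, so SiO2 mass = 174.842 g.
174.842/263.658 × 100 = 66.31 wt%.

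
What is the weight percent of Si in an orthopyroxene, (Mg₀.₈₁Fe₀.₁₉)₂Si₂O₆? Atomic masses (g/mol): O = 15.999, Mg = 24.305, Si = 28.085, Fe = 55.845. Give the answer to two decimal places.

26.40 wt%

Formula mass = 1.62·24.305 + 0.38·55.845 + 2·28.085 + 6·15.999 = 212.759 g/mol, of which 56.170 g is Si.
So Si makes up 56.170/212.759 = 0.2640 of the mass, i.e. 26.40%.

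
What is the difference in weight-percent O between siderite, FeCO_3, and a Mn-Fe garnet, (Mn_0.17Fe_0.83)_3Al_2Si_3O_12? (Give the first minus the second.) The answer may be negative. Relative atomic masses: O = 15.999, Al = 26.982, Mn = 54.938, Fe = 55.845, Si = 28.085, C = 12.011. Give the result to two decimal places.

2.82 percentage points

M(FeCO_3) = 115.853 g/mol, so wt% O = 47.997/115.853 × 100 = 41.43%.
M((Mn_0.17Fe_0.83)_3Al_2Si_3O_12) = 497.279 g/mol, so wt% O = 191.988/497.279 × 100 = 38.61%.
41.43 − 38.61 = 2.82 pp.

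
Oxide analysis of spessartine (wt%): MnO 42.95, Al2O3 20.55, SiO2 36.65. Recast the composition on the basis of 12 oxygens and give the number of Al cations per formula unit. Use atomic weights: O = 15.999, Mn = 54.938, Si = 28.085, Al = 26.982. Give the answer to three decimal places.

1.991 Al apfu

42.95 wt% MnO ÷ 70.937 g/mol = 0.60547 mol, giving 0.60547 Mn and 0.60547 O.
20.55 wt% Al2O3 ÷ 101.961 g/mol = 0.20155 mol, giving 0.40310 Al and 0.60465 O.
36.65 wt% SiO2 ÷ 60.083 g/mol = 0.60999 mol, giving 0.60999 Si and 1.21998 O.
Oxygen sums to 2.43010; scaling by 12/2.43010 = 4.93807 puts the formula on 12 O.
Al: 0.40310 × 4.93807 = 1.991 atoms per formula unit.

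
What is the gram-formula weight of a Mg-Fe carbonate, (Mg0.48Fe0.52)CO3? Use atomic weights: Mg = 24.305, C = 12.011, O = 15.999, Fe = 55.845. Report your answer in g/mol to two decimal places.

100.71 g/mol

M = 0.48(24.305) + 0.52(55.845) + 1(12.011) + 3(15.999)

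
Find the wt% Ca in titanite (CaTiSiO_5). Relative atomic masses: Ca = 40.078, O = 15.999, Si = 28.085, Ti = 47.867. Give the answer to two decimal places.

Molar mass of CaTiSiO_5: 1×40.078 + 1×47.867 + 1×28.085 + 5×15.999 = 196.025 g/mol.
Mass of Ca per formula unit: 1 × 40.078 = 40.078 g.
Weight fraction Ca = 40.078 / 196.025 = 0.2045.

20.45 wt%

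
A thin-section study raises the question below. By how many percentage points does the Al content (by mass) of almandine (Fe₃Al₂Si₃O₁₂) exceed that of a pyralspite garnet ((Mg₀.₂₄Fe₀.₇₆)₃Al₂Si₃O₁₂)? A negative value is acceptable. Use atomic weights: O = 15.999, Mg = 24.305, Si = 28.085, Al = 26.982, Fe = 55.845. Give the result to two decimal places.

M(Fe₃Al₂Si₃O₁₂) = 497.742 g/mol, so wt% Al = 53.964/497.742 × 100 = 10.84%.
M((Mg₀.₂₄Fe₀.₇₆)₃Al₂Si₃O₁₂) = 475.033 g/mol, so wt% Al = 53.964/475.033 × 100 = 11.36%.
10.84 − 11.36 = -0.52 pp.

-0.52 percentage points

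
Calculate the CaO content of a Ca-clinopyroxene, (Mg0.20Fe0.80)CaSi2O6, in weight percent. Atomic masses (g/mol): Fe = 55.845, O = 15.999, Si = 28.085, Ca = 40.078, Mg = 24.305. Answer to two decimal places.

23.19 wt%

Molar mass of (Mg0.20Fe0.80)CaSi2O6 = 0.20×24.305 + 0.80×55.845 + 1×40.078 + 2×28.085 + 6×15.999 = 241.779 g/mol.
Each formula unit contains 1 Ca, equivalent to 1/1 = 1.0000 mol CaO.
M(CaO) = 1×40.078 + 1×15.999 = 56.077 g/mol.
Mass of CaO per formula unit = 1.0000 × 56.077 = 56.077 g.
CaO wt% = 56.077 / 241.779 × 100 = 23.19%.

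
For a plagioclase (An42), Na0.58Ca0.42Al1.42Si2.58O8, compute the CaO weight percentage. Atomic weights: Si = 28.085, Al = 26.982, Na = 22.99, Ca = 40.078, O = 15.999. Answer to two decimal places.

Formula mass = 268.933 g/mol.
0.42 Ca → 0.4200 mol CaO per formula unit; M(CaO) = 56.077, so CaO mass = 23.552 g.
23.552/268.933 × 100 = 8.76 wt%.

8.76 wt%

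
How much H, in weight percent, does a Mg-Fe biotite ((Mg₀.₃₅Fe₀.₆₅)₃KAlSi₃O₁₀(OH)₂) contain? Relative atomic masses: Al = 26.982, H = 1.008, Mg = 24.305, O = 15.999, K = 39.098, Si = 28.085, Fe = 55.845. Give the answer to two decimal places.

0.42 weight percent

Formula mass = 1.05*24.305 + 1.95*55.845 + 1*39.098 + 1*26.982 + 3*28.085 + 12*15.999 + 2*1.008 = 478.757 g/mol, of which 2.016 g is H.
So H makes up 2.016/478.757 = 0.0042 of the mass, i.e. 0.42%.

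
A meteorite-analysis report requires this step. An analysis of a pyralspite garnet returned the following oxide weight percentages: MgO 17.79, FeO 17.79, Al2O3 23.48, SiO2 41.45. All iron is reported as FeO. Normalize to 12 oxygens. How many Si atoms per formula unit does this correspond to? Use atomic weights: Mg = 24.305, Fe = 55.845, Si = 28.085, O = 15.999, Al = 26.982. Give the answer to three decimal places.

MgO: 17.79/40.304 = 0.44140 mol → 0.44140 mol Mg, 0.44140 mol O.
FeO: 17.79/71.844 = 0.24762 mol → 0.24762 mol Fe, 0.24762 mol O.
Al2O3: 23.48/101.961 = 0.23028 mol → 0.46056 mol Al, 0.69084 mol O.
SiO2: 41.45/60.083 = 0.68988 mol → 0.68988 mol Si, 1.37976 mol O.
Total oxygen = 2.75962 mol. Normalization factor = 12/2.75962 = 4.34842.
Si per 12 O = 0.68988 × 4.34842 = 3.000.

3.000 Si apfu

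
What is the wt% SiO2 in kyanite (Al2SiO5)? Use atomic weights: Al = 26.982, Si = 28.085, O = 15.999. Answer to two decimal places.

37.08 wt%

Molar mass of Al2SiO5 = 2×26.982 + 1×28.085 + 5×15.999 = 162.044 g/mol.
Each formula unit contains 1 Si, equivalent to 1/1 = 1.0000 mol SiO2.
M(SiO2) = 1×28.085 + 2×15.999 = 60.083 g/mol.
Mass of SiO2 per formula unit = 1.0000 × 60.083 = 60.083 g.
SiO2 wt% = 60.083 / 162.044 × 100 = 37.08%.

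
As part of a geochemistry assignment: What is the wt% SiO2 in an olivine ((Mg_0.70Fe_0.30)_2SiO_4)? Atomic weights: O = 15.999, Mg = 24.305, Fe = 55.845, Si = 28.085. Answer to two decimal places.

37.64 wt%

Molar mass of (Mg_0.70Fe_0.30)_2SiO_4 = 1.40×24.305 + 0.60×55.845 + 1×28.085 + 4×15.999 = 159.615 g/mol.
Each formula unit contains 1 Si, equivalent to 1/1 = 1.0000 mol SiO2.
M(SiO2) = 1×28.085 + 2×15.999 = 60.083 g/mol.
Mass of SiO2 per formula unit = 1.0000 × 60.083 = 60.083 g.
SiO2 wt% = 60.083 / 159.615 × 100 = 37.64%.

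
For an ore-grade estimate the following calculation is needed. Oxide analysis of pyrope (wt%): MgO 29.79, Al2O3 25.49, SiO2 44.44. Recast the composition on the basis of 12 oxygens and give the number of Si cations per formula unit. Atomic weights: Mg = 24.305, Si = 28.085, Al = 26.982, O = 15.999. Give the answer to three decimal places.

MgO (M=40.304): mol = 0.73913; Mg = 0.73913, O = 0.73913.
Al2O3 (M=101.961): mol = 0.25000; Al = 0.50000, O = 0.75000.
SiO2 (M=60.083): mol = 0.73964; Si = 0.73964, O = 1.47928.
ΣO = 2.96841; factor = 12/ΣO = 4.04257.
Si apfu = 0.73964 × 4.04257 = 2.990.

2.990 Si apfu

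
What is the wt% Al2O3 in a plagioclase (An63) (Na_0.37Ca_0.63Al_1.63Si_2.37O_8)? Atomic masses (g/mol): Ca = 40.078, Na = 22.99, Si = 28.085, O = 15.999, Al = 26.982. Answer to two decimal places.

M(Na_0.37Ca_0.63Al_1.63Si_2.37O_8) = 272.290 g/mol; M(Al2O3) = 101.961 g/mol.
Moles Al2O3 per formula unit = 1.63 Al ÷ 2 = 0.8150.
Al2O3 fraction = (0.8150 × 101.961) / 272.290 = 83.098/272.290 = 0.3052.

30.52 wt%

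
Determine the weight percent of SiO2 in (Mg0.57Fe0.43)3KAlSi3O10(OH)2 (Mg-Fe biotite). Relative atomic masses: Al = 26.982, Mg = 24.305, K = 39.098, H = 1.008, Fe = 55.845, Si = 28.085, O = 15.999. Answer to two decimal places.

39.36 wt%

Molar mass of (Mg0.57Fe0.43)3KAlSi3O10(OH)2 = 1.71×24.305 + 1.29×55.845 + 1×39.098 + 1×26.982 + 3×28.085 + 12×15.999 + 2×1.008 = 457.941 g/mol.
Each formula unit contains 3 Si, equivalent to 3/1 = 3.0000 mol SiO2.
M(SiO2) = 1×28.085 + 2×15.999 = 60.083 g/mol.
Mass of SiO2 per formula unit = 3.0000 × 60.083 = 180.249 g.
SiO2 wt% = 180.249 / 457.941 × 100 = 39.36%.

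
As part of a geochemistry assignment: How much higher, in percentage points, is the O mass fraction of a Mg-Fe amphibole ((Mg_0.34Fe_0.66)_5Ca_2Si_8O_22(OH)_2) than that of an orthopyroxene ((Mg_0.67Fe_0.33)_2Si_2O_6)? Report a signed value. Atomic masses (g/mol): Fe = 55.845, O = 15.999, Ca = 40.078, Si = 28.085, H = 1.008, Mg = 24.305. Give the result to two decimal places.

O in (Mg_0.34Fe_0.66)_5Ca_2Si_8O_22(OH)_2: molar mass 916.435 g/mol; 24×15.999 = 383.976 g → 41.90 wt%.
O in (Mg_0.67Fe_0.33)_2Si_2O_6: molar mass 221.590 g/mol; 6×15.999 = 95.994 g → 43.32 wt%.
Difference = 41.90 − 43.32 = -1.42 percentage points.

-1.42 percentage points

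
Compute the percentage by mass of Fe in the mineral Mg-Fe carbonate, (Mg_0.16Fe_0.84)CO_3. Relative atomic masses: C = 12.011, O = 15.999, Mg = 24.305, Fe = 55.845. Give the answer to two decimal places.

42.33 wt%

Formula mass = 0.16·24.305 + 0.84·55.845 + 1·12.011 + 3·15.999 = 110.807 g/mol, of which 46.910 g is Fe.
So Fe makes up 46.910/110.807 = 0.4233 of the mass, i.e. 42.33%.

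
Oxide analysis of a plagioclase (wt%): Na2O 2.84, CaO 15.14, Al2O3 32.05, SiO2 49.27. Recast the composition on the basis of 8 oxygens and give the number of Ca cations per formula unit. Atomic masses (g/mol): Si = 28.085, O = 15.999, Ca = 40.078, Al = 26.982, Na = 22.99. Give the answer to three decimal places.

Na2O (M=61.979): mol = 0.04582; Na = 0.09164, O = 0.04582.
CaO (M=56.077): mol = 0.26999; Ca = 0.26999, O = 0.26999.
Al2O3 (M=101.961): mol = 0.31434; Al = 0.62868, O = 0.94302.
SiO2 (M=60.083): mol = 0.82003; Si = 0.82003, O = 1.64006.
ΣO = 2.89889; factor = 8/ΣO = 2.75968.
Ca apfu = 0.26999 × 2.75968 = 0.745.

0.745 Ca apfu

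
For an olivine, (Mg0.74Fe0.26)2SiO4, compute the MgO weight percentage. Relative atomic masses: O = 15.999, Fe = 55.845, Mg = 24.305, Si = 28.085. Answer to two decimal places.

M((Mg0.74Fe0.26)2SiO4) = 157.092 g/mol; M(MgO) = 40.304 g/mol.
Moles MgO per formula unit = 1.48 Mg ÷ 1 = 1.4800.
MgO fraction = (1.4800 × 40.304) / 157.092 = 59.650/157.092 = 0.3797.

37.97 wt%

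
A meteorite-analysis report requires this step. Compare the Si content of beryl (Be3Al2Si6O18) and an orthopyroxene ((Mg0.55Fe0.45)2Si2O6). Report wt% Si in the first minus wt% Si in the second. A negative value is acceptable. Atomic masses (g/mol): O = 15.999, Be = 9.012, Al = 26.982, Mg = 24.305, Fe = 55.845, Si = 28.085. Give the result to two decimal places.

6.84 percentage points

First mineral: 168.510 g Si in 537.492 g formula = 31.35 wt% Si.
Second mineral: 56.170 g Si in 229.160 g formula = 24.51 wt% Si.
31.35% − 24.51% gives a difference of 6.84 percentage points.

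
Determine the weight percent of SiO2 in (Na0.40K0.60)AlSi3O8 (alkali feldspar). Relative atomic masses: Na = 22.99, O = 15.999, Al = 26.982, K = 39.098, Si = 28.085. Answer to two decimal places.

Formula mass = 271.884 g/mol.
3 Si → 3.0000 mol SiO2 per formula unit; M(SiO2) = 60.083, so SiO2 mass = 180.249 g.
180.249/271.884 × 100 = 66.30 wt%.

66.30 wt%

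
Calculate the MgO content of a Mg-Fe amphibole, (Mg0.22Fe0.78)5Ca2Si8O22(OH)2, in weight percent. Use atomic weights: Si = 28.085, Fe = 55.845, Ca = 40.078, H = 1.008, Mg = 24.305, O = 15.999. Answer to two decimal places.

M((Mg0.22Fe0.78)5Ca2Si8O22(OH)2) = 935.359 g/mol; M(MgO) = 40.304 g/mol.
Moles MgO per formula unit = 1.10 Mg ÷ 1 = 1.1000.
MgO fraction = (1.1000 × 40.304) / 935.359 = 44.334/935.359 = 0.0474.

4.74 wt%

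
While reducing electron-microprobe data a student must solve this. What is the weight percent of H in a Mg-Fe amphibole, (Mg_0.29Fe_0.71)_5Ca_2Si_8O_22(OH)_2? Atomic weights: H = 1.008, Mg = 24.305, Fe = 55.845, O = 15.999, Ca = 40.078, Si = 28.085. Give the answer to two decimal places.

0.22 mass %

M((Mg_0.29Fe_0.71)_5Ca_2Si_8O_22(OH)_2) = 924.320 g/mol.
H contributes 2 × 1.008 = 2.016 g per mole.
2.016/924.320 = 0.0022 → 0.22%.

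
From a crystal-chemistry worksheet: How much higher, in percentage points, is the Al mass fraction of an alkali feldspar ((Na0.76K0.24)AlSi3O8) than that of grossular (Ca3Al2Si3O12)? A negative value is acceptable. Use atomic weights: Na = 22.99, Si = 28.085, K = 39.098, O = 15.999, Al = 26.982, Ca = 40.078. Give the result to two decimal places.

First mineral: 26.982 g Al in 266.085 g formula = 10.14 wt% Al.
Second mineral: 53.964 g Al in 450.441 g formula = 11.98 wt% Al.
10.14% − 11.98% gives a difference of -1.84 percentage points.

-1.84 percentage points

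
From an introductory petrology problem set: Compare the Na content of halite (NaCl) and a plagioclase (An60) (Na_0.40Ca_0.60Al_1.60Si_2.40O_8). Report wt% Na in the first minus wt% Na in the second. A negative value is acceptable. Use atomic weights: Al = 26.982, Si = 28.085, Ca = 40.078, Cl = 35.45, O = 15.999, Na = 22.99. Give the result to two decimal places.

M(NaCl) = 58.440 g/mol, so wt% Na = 22.990/58.440 × 100 = 39.34%.
M(Na_0.40Ca_0.60Al_1.60Si_2.40O_8) = 271.810 g/mol, so wt% Na = 9.196/271.810 × 100 = 3.38%.
39.34 − 3.38 = 35.96 pp.

35.96 percentage points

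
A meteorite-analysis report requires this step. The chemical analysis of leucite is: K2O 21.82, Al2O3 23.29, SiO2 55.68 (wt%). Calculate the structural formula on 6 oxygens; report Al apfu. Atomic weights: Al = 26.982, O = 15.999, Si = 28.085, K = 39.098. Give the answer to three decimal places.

K2O (M=94.195): mol = 0.23165; K = 0.46330, O = 0.23165.
Al2O3 (M=101.961): mol = 0.22842; Al = 0.45684, O = 0.68526.
SiO2 (M=60.083): mol = 0.92672; Si = 0.92672, O = 1.85344.
ΣO = 2.77035; factor = 6/ΣO = 2.16579.
Al apfu = 0.45684 × 2.16579 = 0.989.

0.989 Al apfu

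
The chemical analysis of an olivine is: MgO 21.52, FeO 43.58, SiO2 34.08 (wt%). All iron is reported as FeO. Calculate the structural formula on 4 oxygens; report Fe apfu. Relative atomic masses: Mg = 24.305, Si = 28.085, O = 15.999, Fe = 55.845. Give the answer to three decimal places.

21.52 wt% MgO ÷ 40.304 g/mol = 0.53394 mol, giving 0.53394 Mg and 0.53394 O.
43.58 wt% FeO ÷ 71.844 g/mol = 0.60659 mol, giving 0.60659 Fe and 0.60659 O.
34.08 wt% SiO2 ÷ 60.083 g/mol = 0.56722 mol, giving 0.56722 Si and 1.13444 O.
Oxygen sums to 2.27497; scaling by 4/2.27497 = 1.75826 puts the formula on 4 O.
Fe: 0.60659 × 1.75826 = 1.067 atoms per formula unit.

1.067 Fe apfu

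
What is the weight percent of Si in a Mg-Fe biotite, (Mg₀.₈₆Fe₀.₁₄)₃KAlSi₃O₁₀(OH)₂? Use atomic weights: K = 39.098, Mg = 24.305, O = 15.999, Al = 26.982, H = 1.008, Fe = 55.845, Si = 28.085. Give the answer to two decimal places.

19.57 weight percent

Molar mass of (Mg₀.₈₆Fe₀.₁₄)₃KAlSi₃O₁₀(OH)₂: 2.58×24.305 + 0.42×55.845 + 1×39.098 + 1×26.982 + 3×28.085 + 12×15.999 + 2×1.008 = 430.501 g/mol.
Mass of Si per formula unit: 3 × 28.085 = 84.255 g.
Weight fraction Si = 84.255 / 430.501 = 0.1957.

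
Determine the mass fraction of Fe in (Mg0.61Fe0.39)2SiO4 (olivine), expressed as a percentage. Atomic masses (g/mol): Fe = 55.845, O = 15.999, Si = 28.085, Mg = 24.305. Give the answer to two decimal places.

26.35 wt%

Formula mass = 1.22*24.305 + 0.78*55.845 + 1*28.085 + 4*15.999 = 165.292 g/mol, of which 43.559 g is Fe.
So Fe makes up 43.559/165.292 = 0.2635 of the mass, i.e. 26.35%.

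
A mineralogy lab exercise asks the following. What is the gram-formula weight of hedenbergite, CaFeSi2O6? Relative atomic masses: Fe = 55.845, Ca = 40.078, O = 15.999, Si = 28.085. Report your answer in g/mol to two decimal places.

The formula mass is the sum 1(40.078) + 1(55.845) + 2(28.085) + 6(15.999).

248.09 g/mol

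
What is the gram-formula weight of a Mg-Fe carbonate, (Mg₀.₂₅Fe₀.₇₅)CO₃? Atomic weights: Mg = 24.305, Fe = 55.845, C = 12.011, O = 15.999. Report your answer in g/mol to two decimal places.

107.97 g/mol

M = 0.25×24.305 + 0.75×55.845 + 1×12.011 + 3×15.999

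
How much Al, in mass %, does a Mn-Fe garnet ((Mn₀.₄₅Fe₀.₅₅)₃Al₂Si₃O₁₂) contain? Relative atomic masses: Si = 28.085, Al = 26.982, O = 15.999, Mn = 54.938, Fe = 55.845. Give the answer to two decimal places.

M((Mn₀.₄₅Fe₀.₅₅)₃Al₂Si₃O₁₂) = 496.518 g/mol.
Al contributes 2 × 26.982 = 53.964 g per mole.
53.964/496.518 = 0.1087 → 10.87%.

10.87 mass %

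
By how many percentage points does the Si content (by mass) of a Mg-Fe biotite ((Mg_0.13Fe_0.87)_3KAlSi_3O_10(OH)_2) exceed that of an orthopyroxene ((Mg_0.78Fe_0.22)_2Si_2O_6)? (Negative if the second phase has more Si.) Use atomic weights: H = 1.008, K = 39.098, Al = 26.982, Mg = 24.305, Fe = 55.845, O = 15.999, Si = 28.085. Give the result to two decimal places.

First mineral: 84.255 g Si in 499.573 g formula = 16.87 wt% Si.
Second mineral: 56.170 g Si in 214.652 g formula = 26.17 wt% Si.
16.87% − 26.17% gives a difference of -9.30 percentage points.

-9.30 percentage points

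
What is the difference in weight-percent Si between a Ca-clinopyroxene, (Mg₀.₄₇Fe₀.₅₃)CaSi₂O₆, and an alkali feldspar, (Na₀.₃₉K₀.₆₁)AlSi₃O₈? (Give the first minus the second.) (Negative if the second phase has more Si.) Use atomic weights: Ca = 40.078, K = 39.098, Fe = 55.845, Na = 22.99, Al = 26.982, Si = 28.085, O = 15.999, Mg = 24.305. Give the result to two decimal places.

-6.89 percentage points

M((Mg₀.₄₇Fe₀.₅₃)CaSi₂O₆) = 233.263 g/mol, so wt% Si = 56.170/233.263 × 100 = 24.08%.
M((Na₀.₃₉K₀.₆₁)AlSi₃O₈) = 272.045 g/mol, so wt% Si = 84.255/272.045 × 100 = 30.97%.
24.08 − 30.97 = -6.89 pp.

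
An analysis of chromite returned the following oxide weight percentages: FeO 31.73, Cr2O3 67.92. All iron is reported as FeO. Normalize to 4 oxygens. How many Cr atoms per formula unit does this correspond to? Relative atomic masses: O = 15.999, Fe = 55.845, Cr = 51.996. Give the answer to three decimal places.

FeO: 31.73/71.844 = 0.44165 mol → 0.44165 mol Fe, 0.44165 mol O.
Cr2O3: 67.92/151.989 = 0.44687 mol → 0.89374 mol Cr, 1.34061 mol O.
Total oxygen = 1.78226 mol. Normalization factor = 4/1.78226 = 2.24434.
Cr per 4 O = 0.89374 × 2.24434 = 2.006.

2.006 Cr apfu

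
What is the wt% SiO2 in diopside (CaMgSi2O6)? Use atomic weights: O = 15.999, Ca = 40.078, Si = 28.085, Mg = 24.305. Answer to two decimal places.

55.49 wt%

Formula mass = 216.547 g/mol.
2 Si → 2.0000 mol SiO2 per formula unit; M(SiO2) = 60.083, so SiO2 mass = 120.166 g.
120.166/216.547 × 100 = 55.49 wt%.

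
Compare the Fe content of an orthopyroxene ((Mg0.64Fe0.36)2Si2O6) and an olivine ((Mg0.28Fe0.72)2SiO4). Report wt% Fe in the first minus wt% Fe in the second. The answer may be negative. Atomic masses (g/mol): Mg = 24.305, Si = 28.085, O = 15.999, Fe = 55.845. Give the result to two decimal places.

First mineral: 40.208 g Fe in 223.483 g formula = 17.99 wt% Fe.
Second mineral: 80.417 g Fe in 186.109 g formula = 43.21 wt% Fe.
17.99% − 43.21% gives a difference of -25.22 percentage points.

-25.22 percentage points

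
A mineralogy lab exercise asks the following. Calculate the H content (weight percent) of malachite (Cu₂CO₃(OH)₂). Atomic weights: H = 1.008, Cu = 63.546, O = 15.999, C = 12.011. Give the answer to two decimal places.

M(Cu₂CO₃(OH)₂) = 221.114 g/mol.
H contributes 2 × 1.008 = 2.016 g per mole.
2.016/221.114 = 0.0091 → 0.91%.

0.91 weight percent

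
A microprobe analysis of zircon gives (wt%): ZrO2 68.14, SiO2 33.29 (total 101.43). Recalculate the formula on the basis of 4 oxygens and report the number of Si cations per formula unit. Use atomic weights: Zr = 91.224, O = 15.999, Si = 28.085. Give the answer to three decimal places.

ZrO2: 68.14/123.222 = 0.55299 mol → 0.55299 mol Zr, 1.10598 mol O.
SiO2: 33.29/60.083 = 0.55407 mol → 0.55407 mol Si, 1.10814 mol O.
Total oxygen = 2.21412 mol. Normalization factor = 4/2.21412 = 1.80659.
Si per 4 O = 0.55407 × 1.80659 = 1.001.

1.001 Si apfu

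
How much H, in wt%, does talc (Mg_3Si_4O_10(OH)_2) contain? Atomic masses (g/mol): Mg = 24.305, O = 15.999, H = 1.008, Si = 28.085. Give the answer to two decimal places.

0.53 wt%

M(Mg_3Si_4O_10(OH)_2) = 379.259 g/mol.
H contributes 2 × 1.008 = 2.016 g per mole.
2.016/379.259 = 0.0053 → 0.53%.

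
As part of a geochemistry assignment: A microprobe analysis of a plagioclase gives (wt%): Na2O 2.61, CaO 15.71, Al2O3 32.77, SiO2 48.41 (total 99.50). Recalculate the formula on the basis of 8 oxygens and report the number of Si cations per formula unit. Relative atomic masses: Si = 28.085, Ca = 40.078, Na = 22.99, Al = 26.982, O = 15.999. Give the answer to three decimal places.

2.224 Si apfu

2.61 wt% Na2O ÷ 61.979 g/mol = 0.04211 mol, giving 0.08422 Na and 0.04211 O.
15.71 wt% CaO ÷ 56.077 g/mol = 0.28015 mol, giving 0.28015 Ca and 0.28015 O.
32.77 wt% Al2O3 ÷ 101.961 g/mol = 0.32140 mol, giving 0.64280 Al and 0.96420 O.
48.41 wt% SiO2 ÷ 60.083 g/mol = 0.80572 mol, giving 0.80572 Si and 1.61144 O.
Oxygen sums to 2.89790; scaling by 8/2.89790 = 2.76062 puts the formula on 8 O.
Si: 0.80572 × 2.76062 = 2.224 atoms per formula unit.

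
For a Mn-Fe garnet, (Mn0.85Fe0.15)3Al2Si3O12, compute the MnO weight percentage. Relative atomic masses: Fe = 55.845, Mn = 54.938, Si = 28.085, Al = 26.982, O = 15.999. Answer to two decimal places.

36.51 wt%

Molar mass of (Mn0.85Fe0.15)3Al2Si3O12 = 2.55×54.938 + 0.45×55.845 + 2×26.982 + 3×28.085 + 12×15.999 = 495.429 g/mol.
Each formula unit contains 2.55 Mn, equivalent to 2.55/1 = 2.5500 mol MnO.
M(MnO) = 1×54.938 + 1×15.999 = 70.937 g/mol.
Mass of MnO per formula unit = 2.5500 × 70.937 = 180.889 g.
MnO wt% = 180.889 / 495.429 × 100 = 36.51%.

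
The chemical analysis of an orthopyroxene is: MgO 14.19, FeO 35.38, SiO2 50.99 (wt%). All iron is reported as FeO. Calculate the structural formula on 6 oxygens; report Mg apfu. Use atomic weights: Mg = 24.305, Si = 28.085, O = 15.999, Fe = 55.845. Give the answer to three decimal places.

14.19 wt% MgO ÷ 40.304 g/mol = 0.35207 mol, giving 0.35207 Mg and 0.35207 O.
35.38 wt% FeO ÷ 71.844 g/mol = 0.49246 mol, giving 0.49246 Fe and 0.49246 O.
50.99 wt% SiO2 ÷ 60.083 g/mol = 0.84866 mol, giving 0.84866 Si and 1.69732 O.
Oxygen sums to 2.54185; scaling by 6/2.54185 = 2.36049 puts the formula on 6 O.
Mg: 0.35207 × 2.36049 = 0.831 atoms per formula unit.

0.831 Mg apfu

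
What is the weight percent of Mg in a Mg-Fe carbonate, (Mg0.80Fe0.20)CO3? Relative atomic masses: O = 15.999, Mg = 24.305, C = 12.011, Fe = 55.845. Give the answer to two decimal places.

M((Mg0.80Fe0.20)CO3) = 90.621 g/mol.
Mg contributes 0.80 × 24.305 = 19.444 g per mole.
19.444/90.621 = 0.2146 → 21.46%.

21.46 weight percent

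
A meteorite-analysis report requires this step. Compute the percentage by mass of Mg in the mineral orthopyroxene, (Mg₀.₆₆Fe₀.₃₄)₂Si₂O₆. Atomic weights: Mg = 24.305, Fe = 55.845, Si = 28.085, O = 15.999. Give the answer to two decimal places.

Molar mass of (Mg₀.₆₆Fe₀.₃₄)₂Si₂O₆: 1.32*24.305 + 0.68*55.845 + 2*28.085 + 6*15.999 = 222.221 g/mol.
Mass of Mg per formula unit: 1.32 × 24.305 = 32.083 g.
Weight fraction Mg = 32.083 / 222.221 = 0.1444.

14.44 weight percent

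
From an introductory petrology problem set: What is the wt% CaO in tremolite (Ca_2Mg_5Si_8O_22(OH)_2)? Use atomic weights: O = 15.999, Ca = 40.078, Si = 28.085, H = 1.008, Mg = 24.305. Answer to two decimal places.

13.81 wt%

Molar mass of Ca_2Mg_5Si_8O_22(OH)_2 = 2·40.078 + 5·24.305 + 8·28.085 + 24·15.999 + 2·1.008 = 812.353 g/mol.
Each formula unit contains 2 Ca, equivalent to 2/1 = 2.0000 mol CaO.
M(CaO) = 1×40.078 + 1×15.999 = 56.077 g/mol.
Mass of CaO per formula unit = 2.0000 × 56.077 = 112.154 g.
CaO wt% = 112.154 / 812.353 × 100 = 13.81%.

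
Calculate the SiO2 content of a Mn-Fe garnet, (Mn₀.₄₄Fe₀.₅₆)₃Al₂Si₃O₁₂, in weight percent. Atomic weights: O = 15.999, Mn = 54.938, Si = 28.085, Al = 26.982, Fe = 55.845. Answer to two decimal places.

Molar mass of (Mn₀.₄₄Fe₀.₅₆)₃Al₂Si₃O₁₂ = 1.32×54.938 + 1.68×55.845 + 2×26.982 + 3×28.085 + 12×15.999 = 496.545 g/mol.
Each formula unit contains 3 Si, equivalent to 3/1 = 3.0000 mol SiO2.
M(SiO2) = 1×28.085 + 2×15.999 = 60.083 g/mol.
Mass of SiO2 per formula unit = 3.0000 × 60.083 = 180.249 g.
SiO2 wt% = 180.249 / 496.545 × 100 = 36.30%.

36.30 wt%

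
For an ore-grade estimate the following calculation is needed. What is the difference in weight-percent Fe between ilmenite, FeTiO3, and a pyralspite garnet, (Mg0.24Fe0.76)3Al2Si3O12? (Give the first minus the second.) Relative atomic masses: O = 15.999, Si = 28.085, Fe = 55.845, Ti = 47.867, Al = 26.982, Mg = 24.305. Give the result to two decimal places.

M(FeTiO3) = 151.709 g/mol, so wt% Fe = 55.845/151.709 × 100 = 36.81%.
M((Mg0.24Fe0.76)3Al2Si3O12) = 475.033 g/mol, so wt% Fe = 127.327/475.033 × 100 = 26.80%.
36.81 − 26.80 = 10.01 pp.

10.01 percentage points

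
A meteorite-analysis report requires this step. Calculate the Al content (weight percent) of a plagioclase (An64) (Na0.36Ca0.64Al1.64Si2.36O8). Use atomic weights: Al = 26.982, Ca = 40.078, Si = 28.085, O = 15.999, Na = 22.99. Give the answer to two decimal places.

Formula mass = 0.36*22.99 + 0.64*40.078 + 1.64*26.982 + 2.36*28.085 + 8*15.999 = 272.449 g/mol, of which 44.250 g is Al.
So Al makes up 44.250/272.449 = 0.1624 of the mass, i.e. 16.24%.

16.24 weight percent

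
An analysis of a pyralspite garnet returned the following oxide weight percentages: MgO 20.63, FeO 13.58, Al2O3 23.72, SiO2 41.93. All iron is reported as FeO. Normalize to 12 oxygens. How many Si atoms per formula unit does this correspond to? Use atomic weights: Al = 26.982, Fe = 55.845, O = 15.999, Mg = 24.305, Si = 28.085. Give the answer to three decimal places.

2.997 Si apfu

MgO (M=40.304): mol = 0.51186; Mg = 0.51186, O = 0.51186.
FeO (M=71.844): mol = 0.18902; Fe = 0.18902, O = 0.18902.
Al2O3 (M=101.961): mol = 0.23264; Al = 0.46528, O = 0.69792.
SiO2 (M=60.083): mol = 0.69787; Si = 0.69787, O = 1.39574.
ΣO = 2.79454; factor = 12/ΣO = 4.29409.
Si apfu = 0.69787 × 4.29409 = 2.997.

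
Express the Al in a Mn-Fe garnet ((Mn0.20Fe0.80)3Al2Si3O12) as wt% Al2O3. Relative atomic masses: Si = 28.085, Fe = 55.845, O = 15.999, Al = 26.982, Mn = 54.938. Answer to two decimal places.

M((Mn0.20Fe0.80)3Al2Si3O12) = 497.198 g/mol; M(Al2O3) = 101.961 g/mol.
Moles Al2O3 per formula unit = 2 Al ÷ 2 = 1.0000.
Al2O3 fraction = (1.0000 × 101.961) / 497.198 = 101.961/497.198 = 0.2051.

20.51 wt%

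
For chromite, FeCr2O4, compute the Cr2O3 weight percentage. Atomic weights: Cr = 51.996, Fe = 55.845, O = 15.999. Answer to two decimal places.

Molar mass of FeCr2O4 = 1*55.845 + 2*51.996 + 4*15.999 = 223.833 g/mol.
Each formula unit contains 2 Cr, equivalent to 2/2 = 1.0000 mol Cr2O3.
M(Cr2O3) = 2×51.996 + 3×15.999 = 151.989 g/mol.
Mass of Cr2O3 per formula unit = 1.0000 × 151.989 = 151.989 g.
Cr2O3 wt% = 151.989 / 223.833 × 100 = 67.90%.

67.90 wt%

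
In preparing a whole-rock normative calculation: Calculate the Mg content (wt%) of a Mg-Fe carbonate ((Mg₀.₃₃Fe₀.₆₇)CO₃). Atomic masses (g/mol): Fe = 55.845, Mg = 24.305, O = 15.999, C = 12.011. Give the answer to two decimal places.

7.61 wt%

M((Mg₀.₃₃Fe₀.₆₇)CO₃) = 105.445 g/mol.
Mg contributes 0.33 × 24.305 = 8.021 g per mole.
8.021/105.445 = 0.0761 → 7.61%.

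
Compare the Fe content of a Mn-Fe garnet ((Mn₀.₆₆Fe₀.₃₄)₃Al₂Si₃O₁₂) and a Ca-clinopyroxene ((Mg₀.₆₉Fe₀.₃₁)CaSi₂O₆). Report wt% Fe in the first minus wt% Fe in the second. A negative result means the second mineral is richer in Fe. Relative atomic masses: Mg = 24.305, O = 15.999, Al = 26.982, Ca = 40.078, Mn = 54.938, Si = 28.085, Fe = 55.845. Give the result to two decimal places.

3.84 percentage points

M((Mn₀.₆₆Fe₀.₃₄)₃Al₂Si₃O₁₂) = 495.946 g/mol, so wt% Fe = 56.962/495.946 × 100 = 11.49%.
M((Mg₀.₆₉Fe₀.₃₁)CaSi₂O₆) = 226.324 g/mol, so wt% Fe = 17.312/226.324 × 100 = 7.65%.
11.49 − 7.65 = 3.84 pp.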